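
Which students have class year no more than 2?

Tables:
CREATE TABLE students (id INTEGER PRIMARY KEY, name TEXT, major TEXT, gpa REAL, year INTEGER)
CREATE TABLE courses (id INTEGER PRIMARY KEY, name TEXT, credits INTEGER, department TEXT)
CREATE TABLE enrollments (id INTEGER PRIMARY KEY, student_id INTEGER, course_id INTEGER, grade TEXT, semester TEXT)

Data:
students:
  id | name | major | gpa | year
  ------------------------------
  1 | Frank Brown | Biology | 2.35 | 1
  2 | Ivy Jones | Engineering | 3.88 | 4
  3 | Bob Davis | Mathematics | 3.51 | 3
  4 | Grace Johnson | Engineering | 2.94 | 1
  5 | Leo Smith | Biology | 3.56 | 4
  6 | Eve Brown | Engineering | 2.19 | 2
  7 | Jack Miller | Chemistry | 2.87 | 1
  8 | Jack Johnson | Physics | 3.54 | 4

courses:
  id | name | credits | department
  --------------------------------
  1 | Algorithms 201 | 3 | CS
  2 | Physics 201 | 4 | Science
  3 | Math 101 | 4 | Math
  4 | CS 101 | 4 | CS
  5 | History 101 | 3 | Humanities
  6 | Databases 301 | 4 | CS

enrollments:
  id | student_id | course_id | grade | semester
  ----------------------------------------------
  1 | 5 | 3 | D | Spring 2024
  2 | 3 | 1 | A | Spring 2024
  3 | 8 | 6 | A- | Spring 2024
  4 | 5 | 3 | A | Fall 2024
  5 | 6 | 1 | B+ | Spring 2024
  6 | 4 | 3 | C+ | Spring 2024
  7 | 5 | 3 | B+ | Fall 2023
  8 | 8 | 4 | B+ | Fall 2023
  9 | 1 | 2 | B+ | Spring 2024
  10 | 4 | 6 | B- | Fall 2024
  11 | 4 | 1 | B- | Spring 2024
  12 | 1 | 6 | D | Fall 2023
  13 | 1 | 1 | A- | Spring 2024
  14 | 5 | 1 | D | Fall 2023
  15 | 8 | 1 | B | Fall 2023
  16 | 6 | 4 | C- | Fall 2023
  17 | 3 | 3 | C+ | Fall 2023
SELECT name, year FROM students WHERE year <= 2

Execution result:
name | year
Frank Brown | 1
Grace Johnson | 1
Eve Brown | 2
Jack Miller | 1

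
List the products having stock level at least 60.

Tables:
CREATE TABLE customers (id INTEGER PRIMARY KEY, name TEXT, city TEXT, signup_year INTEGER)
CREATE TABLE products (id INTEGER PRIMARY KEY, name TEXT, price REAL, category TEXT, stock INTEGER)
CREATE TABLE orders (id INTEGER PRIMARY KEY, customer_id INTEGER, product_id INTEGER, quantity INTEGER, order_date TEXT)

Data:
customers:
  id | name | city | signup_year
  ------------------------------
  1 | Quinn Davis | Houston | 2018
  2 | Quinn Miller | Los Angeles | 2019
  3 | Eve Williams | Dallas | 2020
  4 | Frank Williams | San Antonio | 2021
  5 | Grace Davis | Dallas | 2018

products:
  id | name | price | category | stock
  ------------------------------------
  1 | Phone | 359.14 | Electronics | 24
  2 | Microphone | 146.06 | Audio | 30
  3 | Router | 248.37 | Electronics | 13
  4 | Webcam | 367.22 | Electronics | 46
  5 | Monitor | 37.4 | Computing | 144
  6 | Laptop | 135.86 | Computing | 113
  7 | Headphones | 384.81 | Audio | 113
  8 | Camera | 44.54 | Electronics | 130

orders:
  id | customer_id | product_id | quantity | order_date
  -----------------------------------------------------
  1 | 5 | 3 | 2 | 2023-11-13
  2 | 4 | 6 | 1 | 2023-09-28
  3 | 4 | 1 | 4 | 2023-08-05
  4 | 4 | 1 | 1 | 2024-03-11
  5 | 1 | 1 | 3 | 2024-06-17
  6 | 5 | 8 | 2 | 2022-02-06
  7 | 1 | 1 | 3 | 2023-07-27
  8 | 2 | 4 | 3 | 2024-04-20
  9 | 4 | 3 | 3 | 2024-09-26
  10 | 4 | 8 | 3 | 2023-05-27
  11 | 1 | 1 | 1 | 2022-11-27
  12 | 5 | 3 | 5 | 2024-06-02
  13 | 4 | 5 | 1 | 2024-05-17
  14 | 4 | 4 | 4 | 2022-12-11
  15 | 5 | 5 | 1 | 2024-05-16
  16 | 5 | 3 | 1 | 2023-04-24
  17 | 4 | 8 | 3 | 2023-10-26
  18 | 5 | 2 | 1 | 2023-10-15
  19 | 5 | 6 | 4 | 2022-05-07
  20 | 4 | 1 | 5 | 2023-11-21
SELECT name, stock FROM products WHERE stock >= 60

Execution result:
name | stock
Monitor | 144
Laptop | 113
Headphones | 113
Camera | 130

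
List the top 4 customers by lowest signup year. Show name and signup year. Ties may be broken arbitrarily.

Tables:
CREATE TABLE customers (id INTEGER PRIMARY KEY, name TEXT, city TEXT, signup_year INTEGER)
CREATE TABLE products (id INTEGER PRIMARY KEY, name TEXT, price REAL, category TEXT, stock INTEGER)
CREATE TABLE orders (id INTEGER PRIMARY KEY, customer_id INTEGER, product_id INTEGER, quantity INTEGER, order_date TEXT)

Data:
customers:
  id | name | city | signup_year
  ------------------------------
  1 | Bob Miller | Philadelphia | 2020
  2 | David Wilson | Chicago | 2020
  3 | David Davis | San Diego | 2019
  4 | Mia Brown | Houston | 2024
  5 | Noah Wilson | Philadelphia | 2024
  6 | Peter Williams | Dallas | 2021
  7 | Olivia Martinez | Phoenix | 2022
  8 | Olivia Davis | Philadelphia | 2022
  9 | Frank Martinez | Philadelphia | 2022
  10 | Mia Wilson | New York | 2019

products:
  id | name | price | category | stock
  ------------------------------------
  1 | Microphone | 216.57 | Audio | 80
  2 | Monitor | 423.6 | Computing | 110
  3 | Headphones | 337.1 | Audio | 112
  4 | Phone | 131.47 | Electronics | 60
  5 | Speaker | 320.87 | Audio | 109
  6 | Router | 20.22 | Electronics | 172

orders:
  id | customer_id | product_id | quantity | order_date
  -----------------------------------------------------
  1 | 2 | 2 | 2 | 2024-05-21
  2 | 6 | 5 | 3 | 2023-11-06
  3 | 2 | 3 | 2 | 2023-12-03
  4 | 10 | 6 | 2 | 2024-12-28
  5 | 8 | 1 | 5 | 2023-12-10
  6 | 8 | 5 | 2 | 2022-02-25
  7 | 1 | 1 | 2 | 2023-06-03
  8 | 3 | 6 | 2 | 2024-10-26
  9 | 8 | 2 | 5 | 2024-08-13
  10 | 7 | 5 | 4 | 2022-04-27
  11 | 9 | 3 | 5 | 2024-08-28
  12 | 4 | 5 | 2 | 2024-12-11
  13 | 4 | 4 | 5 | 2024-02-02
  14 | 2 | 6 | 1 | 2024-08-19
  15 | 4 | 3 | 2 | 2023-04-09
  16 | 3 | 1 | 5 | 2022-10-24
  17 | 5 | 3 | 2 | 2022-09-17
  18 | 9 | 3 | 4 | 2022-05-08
SELECT name, signup_year FROM customers ORDER BY signup_year ASC LIMIT 4

Execution result:
name | signup_year
David Davis | 2019
Mia Wilson | 2019
Bob Miller | 2020
David Wilson | 2020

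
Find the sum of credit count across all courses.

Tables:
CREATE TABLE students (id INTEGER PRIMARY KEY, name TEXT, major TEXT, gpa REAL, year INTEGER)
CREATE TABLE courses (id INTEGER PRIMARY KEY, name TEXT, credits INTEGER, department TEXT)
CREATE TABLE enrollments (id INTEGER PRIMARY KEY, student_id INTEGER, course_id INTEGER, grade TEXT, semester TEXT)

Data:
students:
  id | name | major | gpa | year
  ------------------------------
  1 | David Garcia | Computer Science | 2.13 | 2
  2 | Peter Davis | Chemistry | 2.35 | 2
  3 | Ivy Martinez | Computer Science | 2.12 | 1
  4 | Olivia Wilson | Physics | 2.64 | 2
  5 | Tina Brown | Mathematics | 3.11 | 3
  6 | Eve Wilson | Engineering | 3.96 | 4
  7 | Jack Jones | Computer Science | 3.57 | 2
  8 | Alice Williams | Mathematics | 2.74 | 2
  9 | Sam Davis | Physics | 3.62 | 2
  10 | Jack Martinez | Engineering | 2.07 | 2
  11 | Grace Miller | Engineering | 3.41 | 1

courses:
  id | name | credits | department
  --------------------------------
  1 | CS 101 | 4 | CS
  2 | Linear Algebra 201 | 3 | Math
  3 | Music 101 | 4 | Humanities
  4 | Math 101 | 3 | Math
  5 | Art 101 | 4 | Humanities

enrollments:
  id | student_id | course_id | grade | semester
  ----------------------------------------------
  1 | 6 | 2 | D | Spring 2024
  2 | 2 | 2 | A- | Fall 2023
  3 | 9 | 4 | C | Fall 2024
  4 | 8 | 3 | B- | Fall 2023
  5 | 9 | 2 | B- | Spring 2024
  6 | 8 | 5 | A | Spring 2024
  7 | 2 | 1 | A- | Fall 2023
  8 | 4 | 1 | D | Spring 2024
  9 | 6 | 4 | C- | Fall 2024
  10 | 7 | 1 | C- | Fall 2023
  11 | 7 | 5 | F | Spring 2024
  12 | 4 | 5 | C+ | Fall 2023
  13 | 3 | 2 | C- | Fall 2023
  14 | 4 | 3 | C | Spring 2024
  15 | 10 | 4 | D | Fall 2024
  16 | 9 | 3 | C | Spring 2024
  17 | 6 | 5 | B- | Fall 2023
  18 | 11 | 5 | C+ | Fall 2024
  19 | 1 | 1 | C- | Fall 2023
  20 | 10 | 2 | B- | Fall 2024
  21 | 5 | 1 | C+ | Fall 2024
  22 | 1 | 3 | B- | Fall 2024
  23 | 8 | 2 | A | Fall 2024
SELECT SUM(credits) FROM courses

Execution result:
18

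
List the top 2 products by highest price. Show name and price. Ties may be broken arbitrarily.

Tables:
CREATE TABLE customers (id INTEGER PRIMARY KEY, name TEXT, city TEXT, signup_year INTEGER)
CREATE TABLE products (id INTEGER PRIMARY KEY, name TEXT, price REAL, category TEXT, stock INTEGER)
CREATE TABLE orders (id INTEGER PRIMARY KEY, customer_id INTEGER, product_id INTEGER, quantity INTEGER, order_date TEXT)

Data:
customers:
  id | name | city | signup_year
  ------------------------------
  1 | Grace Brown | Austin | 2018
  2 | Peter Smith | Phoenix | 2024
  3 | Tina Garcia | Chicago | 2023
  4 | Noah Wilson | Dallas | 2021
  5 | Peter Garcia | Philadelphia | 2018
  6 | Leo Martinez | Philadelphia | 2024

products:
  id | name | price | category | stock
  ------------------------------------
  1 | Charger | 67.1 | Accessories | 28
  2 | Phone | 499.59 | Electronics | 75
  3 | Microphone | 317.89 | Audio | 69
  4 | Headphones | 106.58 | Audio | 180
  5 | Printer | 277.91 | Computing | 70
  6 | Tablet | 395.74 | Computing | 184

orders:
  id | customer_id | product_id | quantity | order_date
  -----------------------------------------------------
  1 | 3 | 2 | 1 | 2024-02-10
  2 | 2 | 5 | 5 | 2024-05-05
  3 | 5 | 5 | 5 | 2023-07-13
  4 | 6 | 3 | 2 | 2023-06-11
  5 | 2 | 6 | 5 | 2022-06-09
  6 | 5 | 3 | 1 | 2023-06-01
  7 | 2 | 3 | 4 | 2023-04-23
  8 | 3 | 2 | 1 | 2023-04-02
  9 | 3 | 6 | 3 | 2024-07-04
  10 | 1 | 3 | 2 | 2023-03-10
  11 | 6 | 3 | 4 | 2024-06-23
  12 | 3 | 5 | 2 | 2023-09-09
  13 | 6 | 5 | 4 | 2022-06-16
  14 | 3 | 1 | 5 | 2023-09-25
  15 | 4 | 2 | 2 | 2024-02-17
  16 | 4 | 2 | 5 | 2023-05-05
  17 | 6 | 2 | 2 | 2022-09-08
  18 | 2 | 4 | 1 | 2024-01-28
SELECT name, price FROM products ORDER BY price DESC LIMIT 2

Execution result:
name | price
Phone | 499.59
Tablet | 395.74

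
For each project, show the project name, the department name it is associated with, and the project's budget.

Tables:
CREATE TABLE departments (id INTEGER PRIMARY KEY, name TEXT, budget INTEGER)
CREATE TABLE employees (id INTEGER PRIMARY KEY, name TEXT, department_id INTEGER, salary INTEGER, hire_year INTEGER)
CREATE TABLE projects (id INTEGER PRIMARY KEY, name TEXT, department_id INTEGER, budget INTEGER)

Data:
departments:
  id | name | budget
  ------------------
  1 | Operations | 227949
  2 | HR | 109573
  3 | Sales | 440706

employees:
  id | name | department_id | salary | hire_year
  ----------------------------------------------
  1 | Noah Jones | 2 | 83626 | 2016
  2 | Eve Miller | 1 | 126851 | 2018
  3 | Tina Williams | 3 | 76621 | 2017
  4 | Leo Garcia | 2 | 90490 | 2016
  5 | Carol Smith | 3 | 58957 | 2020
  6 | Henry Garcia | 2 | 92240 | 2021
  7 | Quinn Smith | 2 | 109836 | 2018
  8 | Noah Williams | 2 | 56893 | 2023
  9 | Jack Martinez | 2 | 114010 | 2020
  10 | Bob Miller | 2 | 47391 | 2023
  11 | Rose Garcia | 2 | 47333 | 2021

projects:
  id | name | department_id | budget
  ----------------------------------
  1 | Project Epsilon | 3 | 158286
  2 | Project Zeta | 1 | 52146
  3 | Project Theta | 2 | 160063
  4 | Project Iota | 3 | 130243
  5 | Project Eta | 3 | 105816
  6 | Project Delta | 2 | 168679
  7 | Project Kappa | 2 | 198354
SELECT c.name, p.name AS department, c.budget FROM projects c JOIN departments p ON c.department_id = p.id

Execution result:
name | department | budget
Project Epsilon | Sales | 158286
Project Zeta | Operations | 52146
Project Theta | HR | 160063
Project Iota | Sales | 130243
Project Eta | Sales | 105816
Project Delta | HR | 168679
Project Kappa | HR | 198354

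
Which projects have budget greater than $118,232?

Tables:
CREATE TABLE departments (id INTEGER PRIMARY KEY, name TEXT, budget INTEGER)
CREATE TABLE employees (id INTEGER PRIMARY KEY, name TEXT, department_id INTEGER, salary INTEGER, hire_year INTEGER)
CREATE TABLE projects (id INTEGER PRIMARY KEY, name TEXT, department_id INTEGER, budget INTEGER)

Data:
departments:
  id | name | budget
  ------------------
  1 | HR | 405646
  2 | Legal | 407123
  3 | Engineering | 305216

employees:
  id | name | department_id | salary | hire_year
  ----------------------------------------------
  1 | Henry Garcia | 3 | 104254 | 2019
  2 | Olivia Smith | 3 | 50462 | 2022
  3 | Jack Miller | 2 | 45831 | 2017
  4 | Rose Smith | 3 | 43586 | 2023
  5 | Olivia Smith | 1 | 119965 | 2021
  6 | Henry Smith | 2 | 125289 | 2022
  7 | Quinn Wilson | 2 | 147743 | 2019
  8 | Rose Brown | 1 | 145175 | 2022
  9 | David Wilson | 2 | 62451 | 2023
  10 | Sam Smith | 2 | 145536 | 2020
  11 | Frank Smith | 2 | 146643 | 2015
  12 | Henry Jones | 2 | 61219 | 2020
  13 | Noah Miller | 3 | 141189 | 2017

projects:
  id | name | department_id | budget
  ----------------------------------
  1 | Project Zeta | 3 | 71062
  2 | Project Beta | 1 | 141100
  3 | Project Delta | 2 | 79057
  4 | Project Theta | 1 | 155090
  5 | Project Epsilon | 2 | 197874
SELECT name, budget FROM projects WHERE budget > 118232

Execution result:
name | budget
Project Beta | 141100
Project Theta | 155090
Project Epsilon | 197874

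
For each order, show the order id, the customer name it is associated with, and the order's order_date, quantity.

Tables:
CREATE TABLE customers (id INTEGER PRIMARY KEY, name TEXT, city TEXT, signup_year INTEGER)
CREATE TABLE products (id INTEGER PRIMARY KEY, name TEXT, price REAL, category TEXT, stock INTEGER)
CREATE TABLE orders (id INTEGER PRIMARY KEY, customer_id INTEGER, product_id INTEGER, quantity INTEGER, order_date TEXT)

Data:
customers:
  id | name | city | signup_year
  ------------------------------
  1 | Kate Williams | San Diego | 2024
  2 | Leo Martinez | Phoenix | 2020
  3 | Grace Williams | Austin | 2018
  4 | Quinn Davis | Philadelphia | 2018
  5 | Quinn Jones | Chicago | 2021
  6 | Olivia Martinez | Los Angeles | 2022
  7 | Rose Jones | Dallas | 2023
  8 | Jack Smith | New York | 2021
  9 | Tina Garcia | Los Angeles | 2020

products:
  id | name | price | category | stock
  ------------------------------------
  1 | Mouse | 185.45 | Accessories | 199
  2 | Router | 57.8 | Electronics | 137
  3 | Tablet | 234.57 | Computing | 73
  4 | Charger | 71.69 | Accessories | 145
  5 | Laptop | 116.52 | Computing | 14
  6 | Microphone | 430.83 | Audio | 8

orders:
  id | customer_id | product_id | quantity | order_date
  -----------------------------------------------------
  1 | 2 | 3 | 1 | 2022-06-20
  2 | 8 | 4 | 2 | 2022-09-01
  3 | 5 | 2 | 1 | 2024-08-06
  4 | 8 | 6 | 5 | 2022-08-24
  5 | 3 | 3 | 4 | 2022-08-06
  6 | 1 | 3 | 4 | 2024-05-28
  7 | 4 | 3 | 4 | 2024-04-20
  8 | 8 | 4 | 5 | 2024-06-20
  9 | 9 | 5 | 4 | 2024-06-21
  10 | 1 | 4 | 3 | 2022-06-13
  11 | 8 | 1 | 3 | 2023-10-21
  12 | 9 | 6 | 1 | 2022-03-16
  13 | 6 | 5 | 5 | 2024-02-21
SELECT c.id, p.name AS customer, c.order_date, c.quantity FROM orders c JOIN customers p ON c.customer_id = p.id

Execution result:
id | customer | order_date | quantity
1 | Leo Martinez | 2022-06-20 | 1
2 | Jack Smith | 2022-09-01 | 2
3 | Quinn Jones | 2024-08-06 | 1
4 | Jack Smith | 2022-08-24 | 5
5 | Grace Williams | 2022-08-06 | 4
6 | Kate Williams | 2024-05-28 | 4
7 | Quinn Davis | 2024-04-20 | 4
8 | Jack Smith | 2024-06-20 | 5
9 | Tina Garcia | 2024-06-21 | 4
10 | Kate Williams | 2022-06-13 | 3
11 | Jack Smith | 2023-10-21 | 3
12 | Tina Garcia | 2022-03-16 | 1
13 | Olivia Martinez | 2024-02-21 | 5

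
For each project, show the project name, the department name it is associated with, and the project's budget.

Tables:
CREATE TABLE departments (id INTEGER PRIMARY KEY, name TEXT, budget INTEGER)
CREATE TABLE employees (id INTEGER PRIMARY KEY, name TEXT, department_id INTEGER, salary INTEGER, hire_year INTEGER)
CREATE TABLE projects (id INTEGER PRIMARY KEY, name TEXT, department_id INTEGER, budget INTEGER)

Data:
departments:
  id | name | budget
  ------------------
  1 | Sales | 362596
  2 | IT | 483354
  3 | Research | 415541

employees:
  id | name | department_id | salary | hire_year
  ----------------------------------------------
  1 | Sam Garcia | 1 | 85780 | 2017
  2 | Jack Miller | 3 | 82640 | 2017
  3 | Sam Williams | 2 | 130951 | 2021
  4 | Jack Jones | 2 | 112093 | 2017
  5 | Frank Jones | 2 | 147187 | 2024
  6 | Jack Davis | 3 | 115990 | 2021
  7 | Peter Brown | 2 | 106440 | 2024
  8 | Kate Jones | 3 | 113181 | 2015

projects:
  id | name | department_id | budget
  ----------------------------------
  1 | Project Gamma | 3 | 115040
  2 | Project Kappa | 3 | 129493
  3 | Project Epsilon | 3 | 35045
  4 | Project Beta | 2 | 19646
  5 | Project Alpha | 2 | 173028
SELECT c.name, p.name AS department, c.budget FROM projects c JOIN departments p ON c.department_id = p.id

Execution result:
name | department | budget
Project Gamma | Research | 115040
Project Kappa | Research | 129493
Project Epsilon | Research | 35045
Project Beta | IT | 19646
Project Alpha | IT | 173028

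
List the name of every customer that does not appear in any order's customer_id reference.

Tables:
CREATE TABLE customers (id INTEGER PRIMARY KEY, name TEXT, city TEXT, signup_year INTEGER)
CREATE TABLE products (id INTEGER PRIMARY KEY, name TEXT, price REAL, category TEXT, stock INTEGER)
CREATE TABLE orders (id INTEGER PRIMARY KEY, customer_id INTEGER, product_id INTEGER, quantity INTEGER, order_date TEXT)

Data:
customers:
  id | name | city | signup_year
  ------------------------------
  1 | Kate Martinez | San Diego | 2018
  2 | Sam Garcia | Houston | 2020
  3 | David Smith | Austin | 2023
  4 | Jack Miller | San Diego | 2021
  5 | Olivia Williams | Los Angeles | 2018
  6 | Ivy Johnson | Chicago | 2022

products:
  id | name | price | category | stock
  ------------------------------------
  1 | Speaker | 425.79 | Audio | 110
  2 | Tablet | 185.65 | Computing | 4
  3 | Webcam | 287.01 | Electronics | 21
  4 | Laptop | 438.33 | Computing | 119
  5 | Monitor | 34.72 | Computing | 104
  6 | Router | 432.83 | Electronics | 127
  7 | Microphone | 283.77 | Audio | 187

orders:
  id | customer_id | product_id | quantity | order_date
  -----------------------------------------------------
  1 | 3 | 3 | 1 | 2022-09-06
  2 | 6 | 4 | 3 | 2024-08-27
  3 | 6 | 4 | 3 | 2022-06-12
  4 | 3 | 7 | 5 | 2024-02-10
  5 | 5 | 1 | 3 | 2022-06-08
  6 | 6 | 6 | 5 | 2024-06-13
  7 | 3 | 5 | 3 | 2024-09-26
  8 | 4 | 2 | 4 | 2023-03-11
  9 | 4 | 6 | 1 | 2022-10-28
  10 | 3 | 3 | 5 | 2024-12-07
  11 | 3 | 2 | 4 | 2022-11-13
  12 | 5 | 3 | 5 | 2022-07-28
SELECT p.name FROM customers p LEFT JOIN orders c ON c.customer_id = p.id WHERE c.id IS NULL

Execution result:
name
Kate Martinez
Sam Garcia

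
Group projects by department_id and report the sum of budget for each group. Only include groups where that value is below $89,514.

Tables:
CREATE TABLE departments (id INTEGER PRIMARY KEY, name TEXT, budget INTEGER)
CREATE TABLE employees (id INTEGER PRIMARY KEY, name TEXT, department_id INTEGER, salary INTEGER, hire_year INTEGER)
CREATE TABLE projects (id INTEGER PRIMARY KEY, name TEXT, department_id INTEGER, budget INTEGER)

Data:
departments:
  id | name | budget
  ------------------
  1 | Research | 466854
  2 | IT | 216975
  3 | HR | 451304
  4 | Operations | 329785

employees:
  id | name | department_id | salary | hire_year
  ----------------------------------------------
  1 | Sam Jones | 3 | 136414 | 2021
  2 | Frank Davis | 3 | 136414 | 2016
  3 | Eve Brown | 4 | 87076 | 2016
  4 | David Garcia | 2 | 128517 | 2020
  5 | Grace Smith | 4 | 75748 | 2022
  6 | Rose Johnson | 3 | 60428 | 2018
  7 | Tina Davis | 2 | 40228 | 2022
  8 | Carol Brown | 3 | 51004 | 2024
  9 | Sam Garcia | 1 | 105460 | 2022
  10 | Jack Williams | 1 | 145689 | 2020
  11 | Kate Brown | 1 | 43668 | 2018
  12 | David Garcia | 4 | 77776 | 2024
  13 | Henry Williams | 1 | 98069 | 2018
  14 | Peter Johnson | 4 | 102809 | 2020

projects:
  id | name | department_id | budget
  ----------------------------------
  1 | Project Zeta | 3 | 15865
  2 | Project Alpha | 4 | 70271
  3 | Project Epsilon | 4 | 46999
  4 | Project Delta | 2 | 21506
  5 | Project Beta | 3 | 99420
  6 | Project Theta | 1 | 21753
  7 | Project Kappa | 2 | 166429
SELECT department_id, SUM(budget) AS sum_budget FROM projects GROUP BY department_id HAVING SUM(budget) < 89514

Execution result:
department_id | sum_budget
1 | 21753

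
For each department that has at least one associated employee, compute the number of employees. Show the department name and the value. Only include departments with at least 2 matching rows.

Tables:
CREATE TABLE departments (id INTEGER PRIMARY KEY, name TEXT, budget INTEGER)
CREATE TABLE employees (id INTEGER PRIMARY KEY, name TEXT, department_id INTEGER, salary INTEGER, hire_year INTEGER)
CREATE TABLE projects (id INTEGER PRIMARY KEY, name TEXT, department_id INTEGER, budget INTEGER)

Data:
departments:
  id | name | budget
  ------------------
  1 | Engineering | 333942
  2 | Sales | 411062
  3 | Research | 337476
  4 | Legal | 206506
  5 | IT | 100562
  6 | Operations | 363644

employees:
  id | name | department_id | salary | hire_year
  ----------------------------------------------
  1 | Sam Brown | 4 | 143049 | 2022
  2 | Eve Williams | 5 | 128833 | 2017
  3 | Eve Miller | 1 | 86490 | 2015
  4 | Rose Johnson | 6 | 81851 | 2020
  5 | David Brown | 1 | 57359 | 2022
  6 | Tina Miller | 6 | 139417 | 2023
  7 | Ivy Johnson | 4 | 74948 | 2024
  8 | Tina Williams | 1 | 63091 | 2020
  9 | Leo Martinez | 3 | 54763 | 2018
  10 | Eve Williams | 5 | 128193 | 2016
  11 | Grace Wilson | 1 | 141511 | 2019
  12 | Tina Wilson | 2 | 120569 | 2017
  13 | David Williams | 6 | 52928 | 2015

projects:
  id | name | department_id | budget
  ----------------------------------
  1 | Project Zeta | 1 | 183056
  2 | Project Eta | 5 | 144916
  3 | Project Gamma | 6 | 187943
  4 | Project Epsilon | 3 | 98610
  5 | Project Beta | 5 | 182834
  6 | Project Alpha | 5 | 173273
SELECT p.name, COUNT(*) AS n FROM employees c JOIN departments p ON c.department_id = p.id GROUP BY p.id, p.name HAVING COUNT(*) >= 2

Execution result:
name | n
Engineering | 4
Legal | 2
IT | 2
Operations | 3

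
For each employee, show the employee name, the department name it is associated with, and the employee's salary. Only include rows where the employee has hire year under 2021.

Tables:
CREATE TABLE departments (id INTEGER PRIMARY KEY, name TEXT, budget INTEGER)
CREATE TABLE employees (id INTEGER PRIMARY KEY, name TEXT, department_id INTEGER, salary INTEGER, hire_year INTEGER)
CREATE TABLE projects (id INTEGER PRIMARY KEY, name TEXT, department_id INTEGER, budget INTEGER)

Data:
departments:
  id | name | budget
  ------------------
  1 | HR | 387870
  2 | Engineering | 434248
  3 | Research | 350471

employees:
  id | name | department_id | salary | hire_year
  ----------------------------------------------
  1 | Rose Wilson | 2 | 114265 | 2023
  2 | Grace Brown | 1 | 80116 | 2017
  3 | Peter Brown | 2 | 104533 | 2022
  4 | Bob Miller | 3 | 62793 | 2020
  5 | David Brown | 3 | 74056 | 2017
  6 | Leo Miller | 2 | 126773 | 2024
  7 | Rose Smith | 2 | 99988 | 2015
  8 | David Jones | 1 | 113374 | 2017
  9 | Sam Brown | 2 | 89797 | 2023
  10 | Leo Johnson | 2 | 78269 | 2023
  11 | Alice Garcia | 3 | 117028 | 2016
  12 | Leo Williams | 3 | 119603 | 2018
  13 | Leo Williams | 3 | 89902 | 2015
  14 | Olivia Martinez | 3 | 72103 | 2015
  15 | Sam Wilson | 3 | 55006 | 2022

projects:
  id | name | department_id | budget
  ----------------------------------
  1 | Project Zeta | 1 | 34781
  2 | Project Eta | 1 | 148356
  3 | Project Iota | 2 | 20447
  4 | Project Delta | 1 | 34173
SELECT c.name, p.name AS department, c.salary FROM employees c JOIN departments p ON c.department_id = p.id WHERE c.hire_year < 2021

Execution result:
name | department | salary
Grace Brown | HR | 80116
Bob Miller | Research | 62793
David Brown | Research | 74056
Rose Smith | Engineering | 99988
David Jones | HR | 113374
Alice Garcia | Research | 117028
Leo Williams | Research | 119603
Leo Williams | Research | 89902
Olivia Martinez | Research | 72103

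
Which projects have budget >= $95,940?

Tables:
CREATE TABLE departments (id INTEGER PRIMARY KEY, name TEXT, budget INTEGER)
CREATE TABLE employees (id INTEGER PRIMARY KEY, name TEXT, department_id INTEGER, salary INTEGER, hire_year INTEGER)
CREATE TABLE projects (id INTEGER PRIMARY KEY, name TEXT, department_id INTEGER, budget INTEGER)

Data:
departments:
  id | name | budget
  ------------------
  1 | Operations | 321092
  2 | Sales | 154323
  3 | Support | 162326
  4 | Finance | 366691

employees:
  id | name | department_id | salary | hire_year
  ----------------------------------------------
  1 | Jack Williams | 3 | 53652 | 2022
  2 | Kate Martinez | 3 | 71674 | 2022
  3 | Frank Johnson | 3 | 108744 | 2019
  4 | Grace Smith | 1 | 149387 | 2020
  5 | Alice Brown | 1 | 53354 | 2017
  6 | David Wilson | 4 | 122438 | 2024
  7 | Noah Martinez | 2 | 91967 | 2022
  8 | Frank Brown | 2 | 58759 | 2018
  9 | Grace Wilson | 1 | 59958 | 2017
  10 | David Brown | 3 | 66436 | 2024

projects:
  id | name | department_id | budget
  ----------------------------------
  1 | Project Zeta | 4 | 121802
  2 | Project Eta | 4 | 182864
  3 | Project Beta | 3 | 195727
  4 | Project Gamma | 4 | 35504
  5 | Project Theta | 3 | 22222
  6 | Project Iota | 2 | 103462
SELECT name, budget FROM projects WHERE budget >= 95940

Execution result:
name | budget
Project Zeta | 121802
Project Eta | 182864
Project Beta | 195727
Project Iota | 103462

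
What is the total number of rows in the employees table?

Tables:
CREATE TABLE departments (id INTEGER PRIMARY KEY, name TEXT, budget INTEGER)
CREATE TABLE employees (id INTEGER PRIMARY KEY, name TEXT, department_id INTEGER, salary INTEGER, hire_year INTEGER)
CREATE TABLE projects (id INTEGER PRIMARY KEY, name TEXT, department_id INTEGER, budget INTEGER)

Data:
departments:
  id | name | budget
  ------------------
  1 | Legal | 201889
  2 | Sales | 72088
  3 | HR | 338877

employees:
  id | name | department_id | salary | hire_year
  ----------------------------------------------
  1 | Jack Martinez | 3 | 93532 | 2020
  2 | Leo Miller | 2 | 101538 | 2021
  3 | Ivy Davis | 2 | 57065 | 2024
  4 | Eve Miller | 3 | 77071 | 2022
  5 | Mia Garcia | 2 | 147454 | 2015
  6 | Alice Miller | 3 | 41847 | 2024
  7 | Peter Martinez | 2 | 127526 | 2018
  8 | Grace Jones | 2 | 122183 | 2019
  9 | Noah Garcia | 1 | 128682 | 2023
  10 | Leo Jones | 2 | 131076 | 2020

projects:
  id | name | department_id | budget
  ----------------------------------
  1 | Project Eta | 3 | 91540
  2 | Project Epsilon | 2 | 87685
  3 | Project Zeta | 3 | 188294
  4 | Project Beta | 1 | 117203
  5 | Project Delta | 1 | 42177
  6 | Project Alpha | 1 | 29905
SELECT COUNT(*) FROM employees

Execution result:
10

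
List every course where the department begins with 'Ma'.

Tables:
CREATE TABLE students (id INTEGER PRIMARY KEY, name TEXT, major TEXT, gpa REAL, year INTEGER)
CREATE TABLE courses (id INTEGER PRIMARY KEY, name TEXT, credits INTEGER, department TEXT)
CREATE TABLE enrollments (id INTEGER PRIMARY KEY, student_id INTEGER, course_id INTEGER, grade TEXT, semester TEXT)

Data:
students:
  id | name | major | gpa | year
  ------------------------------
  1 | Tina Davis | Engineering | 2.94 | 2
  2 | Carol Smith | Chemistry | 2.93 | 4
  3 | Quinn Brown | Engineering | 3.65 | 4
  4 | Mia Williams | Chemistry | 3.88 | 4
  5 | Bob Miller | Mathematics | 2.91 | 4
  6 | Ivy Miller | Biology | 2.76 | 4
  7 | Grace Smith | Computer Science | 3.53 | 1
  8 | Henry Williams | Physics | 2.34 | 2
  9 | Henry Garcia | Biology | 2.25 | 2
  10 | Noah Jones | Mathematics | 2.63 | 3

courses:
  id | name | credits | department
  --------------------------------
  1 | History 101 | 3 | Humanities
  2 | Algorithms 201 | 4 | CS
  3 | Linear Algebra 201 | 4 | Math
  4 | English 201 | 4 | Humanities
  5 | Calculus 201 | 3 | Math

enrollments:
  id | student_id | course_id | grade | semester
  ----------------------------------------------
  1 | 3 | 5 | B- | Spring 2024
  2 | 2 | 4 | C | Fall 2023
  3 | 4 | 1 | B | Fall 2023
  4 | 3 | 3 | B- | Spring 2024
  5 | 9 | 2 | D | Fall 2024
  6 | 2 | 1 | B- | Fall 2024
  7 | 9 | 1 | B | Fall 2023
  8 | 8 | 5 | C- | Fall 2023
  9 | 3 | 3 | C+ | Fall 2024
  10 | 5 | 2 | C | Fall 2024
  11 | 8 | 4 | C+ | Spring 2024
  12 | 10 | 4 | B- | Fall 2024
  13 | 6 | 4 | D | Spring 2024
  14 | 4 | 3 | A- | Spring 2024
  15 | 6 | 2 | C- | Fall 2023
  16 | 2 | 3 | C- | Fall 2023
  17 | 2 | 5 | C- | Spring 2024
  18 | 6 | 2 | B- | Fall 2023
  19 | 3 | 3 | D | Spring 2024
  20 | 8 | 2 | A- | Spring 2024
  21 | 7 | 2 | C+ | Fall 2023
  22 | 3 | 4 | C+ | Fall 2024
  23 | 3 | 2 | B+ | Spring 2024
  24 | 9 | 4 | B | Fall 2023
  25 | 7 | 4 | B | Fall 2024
SELECT name, department FROM courses WHERE department LIKE 'Ma%'

Execution result:
name | department
Linear Algebra 201 | Math
Calculus 201 | Math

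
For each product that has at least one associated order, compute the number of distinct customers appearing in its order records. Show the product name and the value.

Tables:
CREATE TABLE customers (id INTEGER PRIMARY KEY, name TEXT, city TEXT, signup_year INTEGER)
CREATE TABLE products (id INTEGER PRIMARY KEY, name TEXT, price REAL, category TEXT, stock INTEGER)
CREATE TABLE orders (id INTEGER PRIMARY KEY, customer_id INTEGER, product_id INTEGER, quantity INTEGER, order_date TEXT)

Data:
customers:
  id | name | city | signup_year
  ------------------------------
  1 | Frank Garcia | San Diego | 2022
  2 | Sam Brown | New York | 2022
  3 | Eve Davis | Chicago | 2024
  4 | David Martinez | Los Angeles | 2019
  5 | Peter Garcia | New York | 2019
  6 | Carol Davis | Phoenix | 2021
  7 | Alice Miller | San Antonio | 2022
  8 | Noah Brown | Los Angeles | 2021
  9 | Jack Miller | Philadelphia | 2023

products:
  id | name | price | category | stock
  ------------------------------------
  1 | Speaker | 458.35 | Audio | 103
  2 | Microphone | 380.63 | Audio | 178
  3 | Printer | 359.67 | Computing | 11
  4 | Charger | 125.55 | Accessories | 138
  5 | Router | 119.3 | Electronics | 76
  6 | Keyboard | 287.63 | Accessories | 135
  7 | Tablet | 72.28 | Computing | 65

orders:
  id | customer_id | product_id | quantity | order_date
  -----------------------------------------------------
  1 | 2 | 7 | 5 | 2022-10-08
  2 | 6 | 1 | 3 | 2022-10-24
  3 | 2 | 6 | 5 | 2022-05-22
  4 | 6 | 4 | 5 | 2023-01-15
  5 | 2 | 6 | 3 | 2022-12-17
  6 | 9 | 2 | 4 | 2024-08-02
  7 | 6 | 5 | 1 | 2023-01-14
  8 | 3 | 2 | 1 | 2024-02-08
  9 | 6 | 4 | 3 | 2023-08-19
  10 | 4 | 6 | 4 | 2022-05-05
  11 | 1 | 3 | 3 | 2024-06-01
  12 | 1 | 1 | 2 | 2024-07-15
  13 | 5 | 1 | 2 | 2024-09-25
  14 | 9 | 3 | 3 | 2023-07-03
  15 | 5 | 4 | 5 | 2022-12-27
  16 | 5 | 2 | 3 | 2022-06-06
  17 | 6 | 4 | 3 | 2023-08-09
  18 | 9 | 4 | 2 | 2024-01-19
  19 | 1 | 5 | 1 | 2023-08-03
SELECT p.name, COUNT(DISTINCT c.customer_id) AS distinct_customer_count FROM orders c JOIN products p ON c.product_id = p.id GROUP BY p.id, p.name

Execution result:
name | distinct_customer_count
Speaker | 3
Microphone | 3
Printer | 2
Charger | 3
Router | 2
Keyboard | 2
Tablet | 1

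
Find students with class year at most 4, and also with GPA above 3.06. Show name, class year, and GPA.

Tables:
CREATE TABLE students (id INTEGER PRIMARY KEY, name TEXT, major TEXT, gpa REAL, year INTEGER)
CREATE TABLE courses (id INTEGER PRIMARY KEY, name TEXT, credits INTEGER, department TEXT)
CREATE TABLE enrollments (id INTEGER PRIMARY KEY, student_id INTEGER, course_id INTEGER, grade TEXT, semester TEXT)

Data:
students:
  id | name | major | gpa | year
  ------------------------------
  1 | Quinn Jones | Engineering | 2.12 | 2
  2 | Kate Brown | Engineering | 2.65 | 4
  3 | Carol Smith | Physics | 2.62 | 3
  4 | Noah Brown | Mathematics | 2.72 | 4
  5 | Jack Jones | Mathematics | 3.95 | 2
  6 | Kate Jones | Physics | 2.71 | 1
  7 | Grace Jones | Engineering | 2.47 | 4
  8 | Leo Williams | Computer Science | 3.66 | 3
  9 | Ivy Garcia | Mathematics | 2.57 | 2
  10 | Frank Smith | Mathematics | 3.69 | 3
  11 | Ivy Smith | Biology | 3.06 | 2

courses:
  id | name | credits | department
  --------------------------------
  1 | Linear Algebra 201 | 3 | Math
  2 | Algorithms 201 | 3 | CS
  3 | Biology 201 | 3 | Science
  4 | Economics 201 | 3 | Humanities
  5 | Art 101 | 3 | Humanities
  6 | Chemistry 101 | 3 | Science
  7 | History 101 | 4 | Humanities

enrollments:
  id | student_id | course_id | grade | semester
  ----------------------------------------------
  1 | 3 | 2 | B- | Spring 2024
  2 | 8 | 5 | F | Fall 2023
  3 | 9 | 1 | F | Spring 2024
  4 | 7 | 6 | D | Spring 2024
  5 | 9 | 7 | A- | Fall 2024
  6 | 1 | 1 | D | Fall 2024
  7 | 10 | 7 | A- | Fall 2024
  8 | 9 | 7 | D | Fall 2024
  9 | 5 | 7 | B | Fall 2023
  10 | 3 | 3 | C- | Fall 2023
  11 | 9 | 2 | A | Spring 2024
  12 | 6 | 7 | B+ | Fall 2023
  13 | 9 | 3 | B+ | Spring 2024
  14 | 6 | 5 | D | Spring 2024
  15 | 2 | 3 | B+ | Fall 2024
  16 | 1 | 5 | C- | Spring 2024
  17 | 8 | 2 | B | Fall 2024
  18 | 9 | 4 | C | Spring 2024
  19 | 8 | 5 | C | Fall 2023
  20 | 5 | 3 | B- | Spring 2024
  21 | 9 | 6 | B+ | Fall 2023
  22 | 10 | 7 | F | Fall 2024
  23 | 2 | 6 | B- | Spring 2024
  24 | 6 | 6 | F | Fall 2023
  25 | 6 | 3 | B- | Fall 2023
SELECT name, year, gpa FROM students WHERE year <= 4 AND gpa > 3.06

Execution result:
name | year | gpa
Jack Jones | 2 | 3.95
Leo Williams | 3 | 3.66
Frank Smith | 3 | 3.69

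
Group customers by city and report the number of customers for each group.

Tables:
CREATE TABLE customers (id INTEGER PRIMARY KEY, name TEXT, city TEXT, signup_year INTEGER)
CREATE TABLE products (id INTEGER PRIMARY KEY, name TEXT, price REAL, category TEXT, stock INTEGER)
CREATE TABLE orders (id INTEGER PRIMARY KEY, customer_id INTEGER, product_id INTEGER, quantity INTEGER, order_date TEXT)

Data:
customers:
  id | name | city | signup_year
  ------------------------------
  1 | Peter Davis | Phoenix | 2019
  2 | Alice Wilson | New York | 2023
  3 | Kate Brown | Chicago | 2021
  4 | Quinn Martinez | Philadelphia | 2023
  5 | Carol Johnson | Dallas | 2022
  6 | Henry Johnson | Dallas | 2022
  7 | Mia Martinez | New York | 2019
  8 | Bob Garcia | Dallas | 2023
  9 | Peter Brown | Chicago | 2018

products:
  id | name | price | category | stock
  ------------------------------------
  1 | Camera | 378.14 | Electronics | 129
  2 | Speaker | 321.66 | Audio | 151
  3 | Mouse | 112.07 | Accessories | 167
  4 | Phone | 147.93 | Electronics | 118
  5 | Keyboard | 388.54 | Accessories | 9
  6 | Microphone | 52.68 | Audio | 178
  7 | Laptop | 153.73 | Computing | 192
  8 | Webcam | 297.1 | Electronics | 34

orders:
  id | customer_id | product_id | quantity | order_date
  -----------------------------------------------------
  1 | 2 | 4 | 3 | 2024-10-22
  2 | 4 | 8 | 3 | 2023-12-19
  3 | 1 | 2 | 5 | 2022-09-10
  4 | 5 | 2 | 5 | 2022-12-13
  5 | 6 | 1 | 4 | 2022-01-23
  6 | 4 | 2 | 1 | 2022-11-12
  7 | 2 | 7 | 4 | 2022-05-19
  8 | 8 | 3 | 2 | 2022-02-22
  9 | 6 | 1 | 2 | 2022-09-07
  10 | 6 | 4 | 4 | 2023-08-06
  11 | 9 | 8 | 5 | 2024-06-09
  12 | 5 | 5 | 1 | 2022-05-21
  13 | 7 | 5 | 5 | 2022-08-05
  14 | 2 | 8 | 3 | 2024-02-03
SELECT city, COUNT(*) AS n FROM customers GROUP BY city

Execution result:
city | n
Chicago | 2
Dallas | 3
New York | 2
Philadelphia | 1
Phoenix | 1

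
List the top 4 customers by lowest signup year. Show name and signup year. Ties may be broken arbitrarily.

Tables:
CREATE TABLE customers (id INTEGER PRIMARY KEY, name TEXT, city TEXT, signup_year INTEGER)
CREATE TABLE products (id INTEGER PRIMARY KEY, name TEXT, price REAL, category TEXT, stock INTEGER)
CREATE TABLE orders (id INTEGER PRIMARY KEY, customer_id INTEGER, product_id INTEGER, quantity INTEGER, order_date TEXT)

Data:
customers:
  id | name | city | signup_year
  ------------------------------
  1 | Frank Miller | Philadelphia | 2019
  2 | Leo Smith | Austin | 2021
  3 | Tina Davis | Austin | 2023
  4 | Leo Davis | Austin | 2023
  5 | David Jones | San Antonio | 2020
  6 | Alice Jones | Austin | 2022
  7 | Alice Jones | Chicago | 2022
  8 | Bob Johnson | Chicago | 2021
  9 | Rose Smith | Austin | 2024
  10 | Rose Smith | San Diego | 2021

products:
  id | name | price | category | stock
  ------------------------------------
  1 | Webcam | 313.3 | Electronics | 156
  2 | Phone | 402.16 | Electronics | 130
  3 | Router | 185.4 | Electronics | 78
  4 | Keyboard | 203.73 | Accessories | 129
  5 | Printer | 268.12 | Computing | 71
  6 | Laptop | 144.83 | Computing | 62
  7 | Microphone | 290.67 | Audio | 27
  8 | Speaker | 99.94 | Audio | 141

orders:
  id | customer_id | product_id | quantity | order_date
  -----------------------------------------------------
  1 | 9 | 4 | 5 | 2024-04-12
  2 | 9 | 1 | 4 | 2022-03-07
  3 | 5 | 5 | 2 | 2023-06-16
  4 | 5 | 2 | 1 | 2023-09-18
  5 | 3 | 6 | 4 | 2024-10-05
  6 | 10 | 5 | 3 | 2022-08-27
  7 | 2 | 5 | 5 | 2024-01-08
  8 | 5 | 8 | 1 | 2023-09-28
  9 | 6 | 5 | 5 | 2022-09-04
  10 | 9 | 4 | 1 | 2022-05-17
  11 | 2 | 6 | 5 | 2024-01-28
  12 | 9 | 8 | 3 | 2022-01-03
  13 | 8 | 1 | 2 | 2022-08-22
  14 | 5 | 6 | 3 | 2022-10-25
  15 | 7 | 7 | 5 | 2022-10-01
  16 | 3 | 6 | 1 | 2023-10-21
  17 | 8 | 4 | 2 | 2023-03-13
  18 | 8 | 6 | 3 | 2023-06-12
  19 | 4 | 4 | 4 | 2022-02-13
SELECT name, signup_year FROM customers ORDER BY signup_year ASC LIMIT 4

Execution result:
name | signup_year
Frank Miller | 2019
David Jones | 2020
Leo Smith | 2021
Bob Johnson | 2021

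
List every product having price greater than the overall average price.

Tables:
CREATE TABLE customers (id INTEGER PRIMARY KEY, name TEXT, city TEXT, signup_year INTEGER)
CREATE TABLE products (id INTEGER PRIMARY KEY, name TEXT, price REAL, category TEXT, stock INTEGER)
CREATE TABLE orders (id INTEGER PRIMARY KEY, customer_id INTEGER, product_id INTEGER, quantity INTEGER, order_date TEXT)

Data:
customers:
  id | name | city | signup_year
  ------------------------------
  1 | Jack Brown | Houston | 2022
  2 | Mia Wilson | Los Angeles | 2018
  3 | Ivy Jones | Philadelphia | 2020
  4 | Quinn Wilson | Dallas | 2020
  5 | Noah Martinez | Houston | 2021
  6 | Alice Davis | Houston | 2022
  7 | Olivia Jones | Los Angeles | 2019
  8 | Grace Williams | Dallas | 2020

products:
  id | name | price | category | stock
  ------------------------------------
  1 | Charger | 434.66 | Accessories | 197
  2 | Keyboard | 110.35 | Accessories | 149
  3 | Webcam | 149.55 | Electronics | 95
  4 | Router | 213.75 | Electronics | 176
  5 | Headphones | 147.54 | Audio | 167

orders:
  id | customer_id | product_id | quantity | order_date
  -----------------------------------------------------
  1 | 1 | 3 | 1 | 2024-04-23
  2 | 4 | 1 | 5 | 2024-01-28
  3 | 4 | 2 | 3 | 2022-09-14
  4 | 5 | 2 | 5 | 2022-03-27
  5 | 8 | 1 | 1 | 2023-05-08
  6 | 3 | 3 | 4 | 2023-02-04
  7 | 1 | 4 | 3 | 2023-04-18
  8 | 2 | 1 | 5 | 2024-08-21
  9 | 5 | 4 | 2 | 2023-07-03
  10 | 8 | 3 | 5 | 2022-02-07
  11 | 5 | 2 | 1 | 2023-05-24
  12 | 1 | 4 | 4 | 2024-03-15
SELECT name, price FROM products WHERE price > (SELECT AVG(price) FROM products)

Execution result:
name | price
Charger | 434.66
Router | 213.75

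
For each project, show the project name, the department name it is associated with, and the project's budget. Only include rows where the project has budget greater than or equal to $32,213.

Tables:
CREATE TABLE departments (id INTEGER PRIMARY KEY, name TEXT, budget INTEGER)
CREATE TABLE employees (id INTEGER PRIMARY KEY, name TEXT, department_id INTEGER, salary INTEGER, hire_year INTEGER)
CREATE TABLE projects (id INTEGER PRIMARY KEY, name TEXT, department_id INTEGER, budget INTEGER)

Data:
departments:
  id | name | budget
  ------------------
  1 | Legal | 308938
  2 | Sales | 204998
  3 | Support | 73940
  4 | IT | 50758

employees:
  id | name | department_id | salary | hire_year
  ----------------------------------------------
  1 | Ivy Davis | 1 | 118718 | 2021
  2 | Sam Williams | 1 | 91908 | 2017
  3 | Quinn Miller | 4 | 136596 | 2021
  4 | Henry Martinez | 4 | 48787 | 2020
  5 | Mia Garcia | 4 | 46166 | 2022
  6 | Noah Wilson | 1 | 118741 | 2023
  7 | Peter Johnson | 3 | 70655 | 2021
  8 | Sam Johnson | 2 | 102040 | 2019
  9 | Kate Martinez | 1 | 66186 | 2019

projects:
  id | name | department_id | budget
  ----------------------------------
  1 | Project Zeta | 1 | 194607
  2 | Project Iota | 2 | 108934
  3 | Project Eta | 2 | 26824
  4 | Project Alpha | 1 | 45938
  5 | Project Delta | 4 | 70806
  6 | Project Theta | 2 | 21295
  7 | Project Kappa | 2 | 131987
SELECT c.name, p.name AS department, c.budget FROM projects c JOIN departments p ON c.department_id = p.id WHERE c.budget >= 32213

Execution result:
name | department | budget
Project Zeta | Legal | 194607
Project Iota | Sales | 108934
Project Alpha | Legal | 45938
Project Delta | IT | 70806
Project Kappa | Sales | 131987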